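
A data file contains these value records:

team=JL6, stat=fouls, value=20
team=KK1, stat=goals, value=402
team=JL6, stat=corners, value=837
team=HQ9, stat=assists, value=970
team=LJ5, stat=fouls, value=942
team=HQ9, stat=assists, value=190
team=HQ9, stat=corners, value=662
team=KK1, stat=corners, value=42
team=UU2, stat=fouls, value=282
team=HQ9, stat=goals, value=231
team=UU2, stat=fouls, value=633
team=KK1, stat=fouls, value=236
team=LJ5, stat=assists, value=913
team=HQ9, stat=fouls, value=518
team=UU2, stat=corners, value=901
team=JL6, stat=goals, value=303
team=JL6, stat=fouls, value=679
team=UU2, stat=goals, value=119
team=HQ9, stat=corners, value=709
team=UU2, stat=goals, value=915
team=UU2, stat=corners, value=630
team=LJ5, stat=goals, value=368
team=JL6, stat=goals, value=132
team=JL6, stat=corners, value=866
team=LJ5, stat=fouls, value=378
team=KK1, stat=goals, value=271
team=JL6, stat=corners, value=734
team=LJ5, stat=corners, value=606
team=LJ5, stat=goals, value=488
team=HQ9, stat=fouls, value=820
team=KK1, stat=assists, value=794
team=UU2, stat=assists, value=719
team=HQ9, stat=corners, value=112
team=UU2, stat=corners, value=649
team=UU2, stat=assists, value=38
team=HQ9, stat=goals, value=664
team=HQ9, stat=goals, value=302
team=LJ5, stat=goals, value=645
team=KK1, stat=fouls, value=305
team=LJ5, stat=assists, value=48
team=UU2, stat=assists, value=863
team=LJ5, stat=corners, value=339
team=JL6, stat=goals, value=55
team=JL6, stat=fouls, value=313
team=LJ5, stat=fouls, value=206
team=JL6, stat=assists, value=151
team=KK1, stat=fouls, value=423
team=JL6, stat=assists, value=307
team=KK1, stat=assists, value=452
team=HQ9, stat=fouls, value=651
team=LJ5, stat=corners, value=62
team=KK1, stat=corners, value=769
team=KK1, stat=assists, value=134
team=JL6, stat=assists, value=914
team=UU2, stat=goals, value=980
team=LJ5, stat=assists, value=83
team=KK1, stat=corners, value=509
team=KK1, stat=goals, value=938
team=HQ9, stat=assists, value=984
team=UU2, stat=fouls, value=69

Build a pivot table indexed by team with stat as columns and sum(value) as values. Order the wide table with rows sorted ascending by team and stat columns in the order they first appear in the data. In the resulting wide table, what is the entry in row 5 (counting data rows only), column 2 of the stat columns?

With rows sorted ascending by team, row 5 is team=UU2. stat columns in first-appearance order: fouls, goals, corners, assists; column 2 is goals.
Long rows with team=UU2, stat=goals: 119 + 915 + 980 = 2014.

2014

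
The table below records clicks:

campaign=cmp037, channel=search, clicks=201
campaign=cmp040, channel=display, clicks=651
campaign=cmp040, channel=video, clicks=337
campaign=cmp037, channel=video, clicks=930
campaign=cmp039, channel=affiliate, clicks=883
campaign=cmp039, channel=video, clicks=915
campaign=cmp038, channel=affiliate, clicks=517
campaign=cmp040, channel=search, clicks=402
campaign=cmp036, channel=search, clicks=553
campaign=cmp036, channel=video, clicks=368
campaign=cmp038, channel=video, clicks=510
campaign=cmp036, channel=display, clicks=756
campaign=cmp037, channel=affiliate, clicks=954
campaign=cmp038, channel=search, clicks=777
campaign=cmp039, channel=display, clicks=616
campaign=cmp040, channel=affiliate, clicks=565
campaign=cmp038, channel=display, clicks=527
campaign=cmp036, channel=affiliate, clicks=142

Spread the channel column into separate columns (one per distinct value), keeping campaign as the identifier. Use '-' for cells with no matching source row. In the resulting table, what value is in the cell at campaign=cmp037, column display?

No long-format row has campaign=cmp037 and channel=display, so the cell is -.

-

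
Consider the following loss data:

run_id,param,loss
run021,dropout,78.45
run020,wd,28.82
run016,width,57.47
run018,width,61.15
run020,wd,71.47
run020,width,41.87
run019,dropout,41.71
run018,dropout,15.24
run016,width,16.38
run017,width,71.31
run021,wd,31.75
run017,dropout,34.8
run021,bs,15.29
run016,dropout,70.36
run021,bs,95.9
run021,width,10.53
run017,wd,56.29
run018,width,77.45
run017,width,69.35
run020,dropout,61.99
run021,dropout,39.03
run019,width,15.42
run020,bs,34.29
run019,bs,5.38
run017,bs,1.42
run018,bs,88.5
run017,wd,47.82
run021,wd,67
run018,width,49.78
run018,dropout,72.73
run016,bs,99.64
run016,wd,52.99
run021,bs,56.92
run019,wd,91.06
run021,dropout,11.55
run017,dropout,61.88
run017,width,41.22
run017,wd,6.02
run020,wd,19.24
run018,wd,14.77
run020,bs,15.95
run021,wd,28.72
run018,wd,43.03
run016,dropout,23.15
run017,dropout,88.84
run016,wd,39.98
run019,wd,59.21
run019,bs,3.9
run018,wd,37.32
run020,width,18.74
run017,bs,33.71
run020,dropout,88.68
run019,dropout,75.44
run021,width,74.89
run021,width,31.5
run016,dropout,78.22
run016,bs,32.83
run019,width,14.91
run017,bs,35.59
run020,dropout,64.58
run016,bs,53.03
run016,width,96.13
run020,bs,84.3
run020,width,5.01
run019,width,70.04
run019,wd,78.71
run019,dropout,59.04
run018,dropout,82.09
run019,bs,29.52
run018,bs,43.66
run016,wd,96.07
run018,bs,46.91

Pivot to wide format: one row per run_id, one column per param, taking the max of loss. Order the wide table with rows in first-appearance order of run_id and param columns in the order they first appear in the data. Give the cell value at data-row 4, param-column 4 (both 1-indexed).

88.5

With rows in first-appearance order of run_id, row 4 is run_id=run018. param columns in first-appearance order: dropout, wd, width, bs; column 4 is bs.
Long rows with run_id=run018, param=bs: max(88.5, 43.66, 46.91) = 88.5.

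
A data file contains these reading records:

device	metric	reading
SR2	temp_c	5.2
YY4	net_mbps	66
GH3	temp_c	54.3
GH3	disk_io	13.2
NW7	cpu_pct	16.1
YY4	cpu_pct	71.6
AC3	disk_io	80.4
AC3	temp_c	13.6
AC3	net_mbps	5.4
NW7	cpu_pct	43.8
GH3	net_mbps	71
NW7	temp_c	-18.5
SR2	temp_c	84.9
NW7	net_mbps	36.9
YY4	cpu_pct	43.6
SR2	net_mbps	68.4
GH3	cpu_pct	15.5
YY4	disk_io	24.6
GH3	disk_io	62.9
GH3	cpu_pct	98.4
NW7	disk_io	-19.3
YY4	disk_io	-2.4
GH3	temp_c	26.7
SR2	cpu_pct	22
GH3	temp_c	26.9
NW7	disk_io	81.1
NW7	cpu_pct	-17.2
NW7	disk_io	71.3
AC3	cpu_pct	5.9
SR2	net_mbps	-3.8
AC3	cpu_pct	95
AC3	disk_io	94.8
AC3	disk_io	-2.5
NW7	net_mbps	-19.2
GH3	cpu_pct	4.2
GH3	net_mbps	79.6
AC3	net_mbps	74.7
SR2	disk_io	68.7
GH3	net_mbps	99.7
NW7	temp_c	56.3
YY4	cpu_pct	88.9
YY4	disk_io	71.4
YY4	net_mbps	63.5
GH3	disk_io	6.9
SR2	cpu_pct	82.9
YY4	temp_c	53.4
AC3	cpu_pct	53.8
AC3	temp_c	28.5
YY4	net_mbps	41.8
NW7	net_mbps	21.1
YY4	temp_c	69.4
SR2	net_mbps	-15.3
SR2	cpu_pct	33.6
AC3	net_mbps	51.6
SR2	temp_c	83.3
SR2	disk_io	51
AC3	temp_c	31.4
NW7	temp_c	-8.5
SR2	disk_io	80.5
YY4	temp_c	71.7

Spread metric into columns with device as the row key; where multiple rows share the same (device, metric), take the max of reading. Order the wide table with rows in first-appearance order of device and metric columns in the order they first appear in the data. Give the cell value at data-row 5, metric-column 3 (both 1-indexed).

94.8

With rows in first-appearance order of device, row 5 is device=AC3. metric columns in first-appearance order: temp_c, net_mbps, disk_io, cpu_pct; column 3 is disk_io.
Long rows with device=AC3, metric=disk_io: max(80.4, 94.8, -2.5) = 94.8.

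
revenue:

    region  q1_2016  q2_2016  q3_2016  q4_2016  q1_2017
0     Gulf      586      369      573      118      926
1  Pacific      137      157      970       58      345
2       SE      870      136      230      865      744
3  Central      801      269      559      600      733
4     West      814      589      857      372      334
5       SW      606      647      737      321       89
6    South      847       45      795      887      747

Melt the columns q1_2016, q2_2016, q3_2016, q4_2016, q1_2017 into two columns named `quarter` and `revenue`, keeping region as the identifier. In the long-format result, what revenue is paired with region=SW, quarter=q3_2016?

737

Unpivoting turns each (region, wide-column) pair into one long row.
The wide cell at row SW, column q3_2016 holds 737, so the long row (SW, q3_2016) has revenue=737.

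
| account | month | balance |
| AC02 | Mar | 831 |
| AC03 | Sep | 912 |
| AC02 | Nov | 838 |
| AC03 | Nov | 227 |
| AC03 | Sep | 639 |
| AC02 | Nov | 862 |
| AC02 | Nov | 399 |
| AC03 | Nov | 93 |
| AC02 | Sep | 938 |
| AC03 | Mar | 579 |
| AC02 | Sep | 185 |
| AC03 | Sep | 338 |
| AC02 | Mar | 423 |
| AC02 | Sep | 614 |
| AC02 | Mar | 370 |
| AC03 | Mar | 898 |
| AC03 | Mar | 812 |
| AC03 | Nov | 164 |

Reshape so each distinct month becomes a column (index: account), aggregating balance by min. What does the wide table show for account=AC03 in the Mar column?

579

Rows with account=AC03 and month=Mar: balance values are 579, 898, 812.
min(579, 898, 812) = 579.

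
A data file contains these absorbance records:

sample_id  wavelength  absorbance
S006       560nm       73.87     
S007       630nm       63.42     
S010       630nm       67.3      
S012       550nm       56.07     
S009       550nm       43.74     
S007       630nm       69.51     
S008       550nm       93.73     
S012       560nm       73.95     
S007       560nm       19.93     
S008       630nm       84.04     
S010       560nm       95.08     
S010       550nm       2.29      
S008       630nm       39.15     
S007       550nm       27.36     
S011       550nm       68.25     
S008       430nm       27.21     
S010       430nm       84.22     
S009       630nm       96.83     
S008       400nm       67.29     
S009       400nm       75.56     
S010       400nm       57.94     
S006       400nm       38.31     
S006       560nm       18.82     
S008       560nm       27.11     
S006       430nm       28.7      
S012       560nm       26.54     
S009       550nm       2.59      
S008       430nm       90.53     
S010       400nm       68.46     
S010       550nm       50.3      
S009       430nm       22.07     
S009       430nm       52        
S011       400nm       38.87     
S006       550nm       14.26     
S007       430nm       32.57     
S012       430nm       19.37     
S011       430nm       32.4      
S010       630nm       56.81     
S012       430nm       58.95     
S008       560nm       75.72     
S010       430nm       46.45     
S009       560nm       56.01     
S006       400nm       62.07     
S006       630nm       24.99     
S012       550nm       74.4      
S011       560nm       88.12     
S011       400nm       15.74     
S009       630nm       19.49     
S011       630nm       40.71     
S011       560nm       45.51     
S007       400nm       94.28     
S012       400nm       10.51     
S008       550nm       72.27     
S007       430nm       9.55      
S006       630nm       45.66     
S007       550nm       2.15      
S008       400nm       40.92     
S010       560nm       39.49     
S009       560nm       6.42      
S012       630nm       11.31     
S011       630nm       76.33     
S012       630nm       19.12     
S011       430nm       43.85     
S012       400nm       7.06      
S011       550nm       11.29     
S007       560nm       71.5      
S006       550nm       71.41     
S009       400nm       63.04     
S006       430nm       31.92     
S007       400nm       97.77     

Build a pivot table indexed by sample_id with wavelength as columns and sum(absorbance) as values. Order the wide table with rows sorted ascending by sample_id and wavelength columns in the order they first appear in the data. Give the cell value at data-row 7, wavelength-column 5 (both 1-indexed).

With rows sorted ascending by sample_id, row 7 is sample_id=S012. wavelength columns in first-appearance order: 560nm, 630nm, 550nm, 430nm, 400nm; column 5 is 400nm.
Long rows with sample_id=S012, wavelength=400nm: 10.51 + 7.06 = 17.57.

17.57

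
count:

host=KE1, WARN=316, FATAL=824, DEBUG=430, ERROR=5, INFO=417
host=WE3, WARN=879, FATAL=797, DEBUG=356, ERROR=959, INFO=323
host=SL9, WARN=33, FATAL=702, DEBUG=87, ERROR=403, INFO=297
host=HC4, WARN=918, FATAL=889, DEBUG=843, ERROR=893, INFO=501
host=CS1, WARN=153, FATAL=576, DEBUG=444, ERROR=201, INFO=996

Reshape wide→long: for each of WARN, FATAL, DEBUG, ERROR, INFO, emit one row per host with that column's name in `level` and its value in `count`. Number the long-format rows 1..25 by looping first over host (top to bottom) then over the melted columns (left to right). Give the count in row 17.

25 rows total (5 × 5). Row 17: index ⌊(17-1)/5⌋ = 3 into host → HC4; (17-1) mod 5 = 1 into the melted columns → FATAL.
So row 17 is (HC4, FATAL, 889); count = 889.

889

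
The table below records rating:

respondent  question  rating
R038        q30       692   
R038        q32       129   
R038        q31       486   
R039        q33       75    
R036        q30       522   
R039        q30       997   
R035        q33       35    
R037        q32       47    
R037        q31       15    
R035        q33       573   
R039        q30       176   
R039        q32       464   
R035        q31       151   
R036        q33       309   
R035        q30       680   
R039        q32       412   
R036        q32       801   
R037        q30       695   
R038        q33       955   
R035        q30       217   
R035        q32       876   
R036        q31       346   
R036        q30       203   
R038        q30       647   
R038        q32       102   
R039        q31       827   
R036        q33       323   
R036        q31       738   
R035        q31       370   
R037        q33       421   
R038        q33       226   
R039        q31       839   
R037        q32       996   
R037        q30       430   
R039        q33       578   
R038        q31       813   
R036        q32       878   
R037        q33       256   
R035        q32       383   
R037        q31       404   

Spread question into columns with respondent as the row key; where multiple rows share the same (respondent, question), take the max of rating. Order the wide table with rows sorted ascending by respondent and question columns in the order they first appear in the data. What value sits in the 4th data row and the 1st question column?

692

With rows sorted ascending by respondent, row 4 is respondent=R038. question columns in first-appearance order: q30, q32, q31, q33; column 1 is q30.
Long rows with respondent=R038, question=q30: max(692, 647) = 692.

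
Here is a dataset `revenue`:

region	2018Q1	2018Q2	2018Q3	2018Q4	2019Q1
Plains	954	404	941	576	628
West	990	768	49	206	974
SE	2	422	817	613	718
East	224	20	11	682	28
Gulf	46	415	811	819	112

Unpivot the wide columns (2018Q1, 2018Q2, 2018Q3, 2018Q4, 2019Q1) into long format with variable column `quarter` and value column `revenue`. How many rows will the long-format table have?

5 region values × 5 melted columns = 25 rows.

25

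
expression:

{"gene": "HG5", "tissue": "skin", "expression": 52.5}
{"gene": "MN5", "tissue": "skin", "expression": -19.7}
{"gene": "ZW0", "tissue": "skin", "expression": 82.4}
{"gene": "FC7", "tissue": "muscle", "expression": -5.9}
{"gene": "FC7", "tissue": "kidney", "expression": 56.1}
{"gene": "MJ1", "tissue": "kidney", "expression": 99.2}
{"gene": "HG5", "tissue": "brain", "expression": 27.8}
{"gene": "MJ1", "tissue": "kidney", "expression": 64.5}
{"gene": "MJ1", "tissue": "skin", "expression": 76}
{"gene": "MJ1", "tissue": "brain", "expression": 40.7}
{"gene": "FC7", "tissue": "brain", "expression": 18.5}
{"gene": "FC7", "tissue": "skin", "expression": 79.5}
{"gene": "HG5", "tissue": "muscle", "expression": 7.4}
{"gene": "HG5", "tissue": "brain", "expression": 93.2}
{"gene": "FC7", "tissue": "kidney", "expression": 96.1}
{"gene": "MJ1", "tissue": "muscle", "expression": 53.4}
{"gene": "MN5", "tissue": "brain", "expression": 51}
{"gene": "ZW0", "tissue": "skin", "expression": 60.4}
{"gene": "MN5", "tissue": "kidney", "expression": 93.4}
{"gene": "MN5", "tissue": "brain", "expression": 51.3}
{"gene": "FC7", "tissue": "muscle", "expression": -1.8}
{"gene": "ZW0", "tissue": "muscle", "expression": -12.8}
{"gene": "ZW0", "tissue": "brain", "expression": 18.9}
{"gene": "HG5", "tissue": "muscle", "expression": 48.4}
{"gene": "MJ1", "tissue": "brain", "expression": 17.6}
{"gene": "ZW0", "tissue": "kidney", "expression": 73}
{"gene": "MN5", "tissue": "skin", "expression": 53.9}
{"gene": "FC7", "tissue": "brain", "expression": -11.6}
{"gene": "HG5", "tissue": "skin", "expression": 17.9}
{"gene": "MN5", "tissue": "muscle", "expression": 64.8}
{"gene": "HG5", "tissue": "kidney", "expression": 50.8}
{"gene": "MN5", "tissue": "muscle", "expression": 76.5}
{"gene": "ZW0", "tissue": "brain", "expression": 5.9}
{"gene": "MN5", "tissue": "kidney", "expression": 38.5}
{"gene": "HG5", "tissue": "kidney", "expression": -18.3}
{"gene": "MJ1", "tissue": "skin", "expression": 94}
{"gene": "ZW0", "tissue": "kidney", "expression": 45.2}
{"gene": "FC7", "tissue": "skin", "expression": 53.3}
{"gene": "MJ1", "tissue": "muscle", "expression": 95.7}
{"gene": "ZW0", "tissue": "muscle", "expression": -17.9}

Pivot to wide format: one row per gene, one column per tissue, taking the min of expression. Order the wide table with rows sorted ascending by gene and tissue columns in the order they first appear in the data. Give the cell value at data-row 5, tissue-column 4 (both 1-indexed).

With rows sorted ascending by gene, row 5 is gene=ZW0. tissue columns in first-appearance order: skin, muscle, kidney, brain; column 4 is brain.
Long rows with gene=ZW0, tissue=brain: min(18.9, 5.9) = 5.9.

5.9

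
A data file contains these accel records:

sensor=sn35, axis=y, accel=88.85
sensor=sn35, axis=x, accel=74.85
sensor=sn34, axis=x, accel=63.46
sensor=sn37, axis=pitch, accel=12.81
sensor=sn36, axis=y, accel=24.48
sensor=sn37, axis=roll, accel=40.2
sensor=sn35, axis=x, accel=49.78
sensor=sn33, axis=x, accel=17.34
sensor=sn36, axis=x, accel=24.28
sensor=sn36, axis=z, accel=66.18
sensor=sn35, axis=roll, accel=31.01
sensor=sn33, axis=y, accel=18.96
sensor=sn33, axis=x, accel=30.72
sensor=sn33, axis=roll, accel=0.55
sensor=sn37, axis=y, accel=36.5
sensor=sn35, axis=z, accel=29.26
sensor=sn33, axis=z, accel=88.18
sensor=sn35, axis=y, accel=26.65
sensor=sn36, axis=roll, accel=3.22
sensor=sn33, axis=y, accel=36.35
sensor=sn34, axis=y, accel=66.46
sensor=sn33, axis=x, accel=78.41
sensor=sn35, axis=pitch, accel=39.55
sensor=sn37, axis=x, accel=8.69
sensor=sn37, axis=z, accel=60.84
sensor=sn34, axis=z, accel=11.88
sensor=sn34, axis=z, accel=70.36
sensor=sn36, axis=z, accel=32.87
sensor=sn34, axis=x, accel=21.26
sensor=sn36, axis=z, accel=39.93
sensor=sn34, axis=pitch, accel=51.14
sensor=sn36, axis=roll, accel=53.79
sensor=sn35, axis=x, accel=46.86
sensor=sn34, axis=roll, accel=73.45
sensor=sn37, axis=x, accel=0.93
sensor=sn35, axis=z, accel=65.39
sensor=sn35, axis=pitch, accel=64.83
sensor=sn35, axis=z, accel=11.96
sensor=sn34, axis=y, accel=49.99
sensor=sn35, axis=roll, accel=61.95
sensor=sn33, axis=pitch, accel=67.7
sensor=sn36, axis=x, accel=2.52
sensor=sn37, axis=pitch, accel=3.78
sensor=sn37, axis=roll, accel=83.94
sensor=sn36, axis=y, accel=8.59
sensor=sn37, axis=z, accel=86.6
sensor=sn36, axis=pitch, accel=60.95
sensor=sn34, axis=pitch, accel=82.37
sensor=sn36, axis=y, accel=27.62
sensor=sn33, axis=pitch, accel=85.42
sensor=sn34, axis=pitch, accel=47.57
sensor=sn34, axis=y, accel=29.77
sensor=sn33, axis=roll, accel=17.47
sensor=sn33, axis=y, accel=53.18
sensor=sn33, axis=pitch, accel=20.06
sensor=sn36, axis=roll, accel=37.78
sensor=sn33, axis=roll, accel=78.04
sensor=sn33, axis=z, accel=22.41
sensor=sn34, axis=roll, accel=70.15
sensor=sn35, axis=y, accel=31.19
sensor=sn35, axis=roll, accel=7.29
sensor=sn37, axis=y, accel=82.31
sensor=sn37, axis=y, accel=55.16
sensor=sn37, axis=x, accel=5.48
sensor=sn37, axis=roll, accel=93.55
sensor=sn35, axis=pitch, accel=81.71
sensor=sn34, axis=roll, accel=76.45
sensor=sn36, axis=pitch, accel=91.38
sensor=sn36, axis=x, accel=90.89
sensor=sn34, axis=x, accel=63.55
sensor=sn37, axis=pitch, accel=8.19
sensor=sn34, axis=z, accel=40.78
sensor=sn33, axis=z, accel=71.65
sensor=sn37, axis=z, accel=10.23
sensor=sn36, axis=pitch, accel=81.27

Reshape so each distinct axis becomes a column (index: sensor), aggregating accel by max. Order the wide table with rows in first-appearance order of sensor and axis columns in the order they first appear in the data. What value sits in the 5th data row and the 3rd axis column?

85.42

With rows in first-appearance order of sensor, row 5 is sensor=sn33. axis columns in first-appearance order: y, x, pitch, roll, z; column 3 is pitch.
Long rows with sensor=sn33, axis=pitch: max(67.7, 85.42, 20.06) = 85.42.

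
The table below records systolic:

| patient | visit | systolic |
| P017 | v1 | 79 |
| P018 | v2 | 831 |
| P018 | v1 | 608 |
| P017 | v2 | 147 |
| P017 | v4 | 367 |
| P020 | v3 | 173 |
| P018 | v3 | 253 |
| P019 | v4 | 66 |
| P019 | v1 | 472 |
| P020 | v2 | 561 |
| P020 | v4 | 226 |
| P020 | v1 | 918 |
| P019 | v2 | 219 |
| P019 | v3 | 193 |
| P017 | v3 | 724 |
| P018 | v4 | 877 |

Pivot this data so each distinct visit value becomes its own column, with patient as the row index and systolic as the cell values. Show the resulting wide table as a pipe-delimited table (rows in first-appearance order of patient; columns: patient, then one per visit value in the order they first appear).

| patient | v1 | v2 | v4 | v3 |
| P017 | 79 | 147 | 367 | 724 |
| P018 | 608 | 831 | 877 | 253 |
| P020 | 918 | 561 | 226 | 173 |
| P019 | 472 | 219 | 66 | 193 |

Columns: patient plus the 4 distinct visit values (v1, v2, v4, v3).
For example, row P017 column v1 takes systolic=79 from the long row (P017, v1).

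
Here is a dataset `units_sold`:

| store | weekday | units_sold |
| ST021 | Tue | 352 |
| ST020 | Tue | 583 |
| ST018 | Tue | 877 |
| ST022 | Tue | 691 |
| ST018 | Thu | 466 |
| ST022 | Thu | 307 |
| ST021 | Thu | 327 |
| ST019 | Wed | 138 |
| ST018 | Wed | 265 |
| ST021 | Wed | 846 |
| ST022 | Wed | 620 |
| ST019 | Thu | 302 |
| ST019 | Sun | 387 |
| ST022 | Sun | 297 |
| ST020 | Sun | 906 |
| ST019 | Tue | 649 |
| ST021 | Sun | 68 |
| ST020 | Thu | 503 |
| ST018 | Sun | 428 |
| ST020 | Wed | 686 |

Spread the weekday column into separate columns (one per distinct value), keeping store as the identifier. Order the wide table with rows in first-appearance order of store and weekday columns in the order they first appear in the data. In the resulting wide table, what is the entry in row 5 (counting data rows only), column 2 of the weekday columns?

With rows in first-appearance order of store, row 5 is store=ST019. weekday columns in first-appearance order: Tue, Thu, Wed, Sun; column 2 is Thu.
Long rows with store=ST019, weekday=Thu: units_sold = 302.

302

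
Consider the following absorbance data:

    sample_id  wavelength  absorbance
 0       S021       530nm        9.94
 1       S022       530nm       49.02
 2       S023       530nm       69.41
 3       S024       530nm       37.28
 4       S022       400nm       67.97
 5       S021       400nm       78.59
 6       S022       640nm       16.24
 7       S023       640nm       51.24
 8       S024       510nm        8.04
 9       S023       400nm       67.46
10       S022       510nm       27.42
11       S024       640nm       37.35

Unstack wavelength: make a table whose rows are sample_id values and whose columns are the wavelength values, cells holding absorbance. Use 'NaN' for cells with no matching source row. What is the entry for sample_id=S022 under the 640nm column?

16.24

The long row with sample_id=S022, wavelength=640nm has absorbance=16.24.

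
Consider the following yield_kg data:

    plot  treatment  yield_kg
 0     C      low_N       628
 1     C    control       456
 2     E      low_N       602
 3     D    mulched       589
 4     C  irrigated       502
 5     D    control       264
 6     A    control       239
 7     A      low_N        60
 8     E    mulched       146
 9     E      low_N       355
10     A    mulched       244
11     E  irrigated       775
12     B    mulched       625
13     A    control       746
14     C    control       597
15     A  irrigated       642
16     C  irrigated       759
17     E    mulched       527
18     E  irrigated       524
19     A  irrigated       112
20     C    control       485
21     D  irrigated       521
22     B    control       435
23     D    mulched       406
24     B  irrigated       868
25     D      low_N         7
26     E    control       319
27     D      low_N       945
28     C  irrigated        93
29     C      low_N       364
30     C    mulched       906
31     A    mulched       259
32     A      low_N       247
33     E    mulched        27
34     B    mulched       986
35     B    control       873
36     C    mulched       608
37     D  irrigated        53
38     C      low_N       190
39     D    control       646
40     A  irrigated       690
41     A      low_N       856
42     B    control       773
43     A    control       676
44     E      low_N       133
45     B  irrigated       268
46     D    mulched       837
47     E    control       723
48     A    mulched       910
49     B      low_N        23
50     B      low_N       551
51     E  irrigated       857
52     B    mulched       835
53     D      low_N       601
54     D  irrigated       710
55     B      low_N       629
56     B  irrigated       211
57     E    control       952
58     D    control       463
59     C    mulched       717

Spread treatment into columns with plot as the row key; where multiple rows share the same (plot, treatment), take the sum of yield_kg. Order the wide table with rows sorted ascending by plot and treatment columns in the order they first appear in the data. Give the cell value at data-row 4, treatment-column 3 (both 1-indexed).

1832

With rows sorted ascending by plot, row 4 is plot=D. treatment columns in first-appearance order: low_N, control, mulched, irrigated; column 3 is mulched.
Long rows with plot=D, treatment=mulched: 589 + 406 + 837 = 1832.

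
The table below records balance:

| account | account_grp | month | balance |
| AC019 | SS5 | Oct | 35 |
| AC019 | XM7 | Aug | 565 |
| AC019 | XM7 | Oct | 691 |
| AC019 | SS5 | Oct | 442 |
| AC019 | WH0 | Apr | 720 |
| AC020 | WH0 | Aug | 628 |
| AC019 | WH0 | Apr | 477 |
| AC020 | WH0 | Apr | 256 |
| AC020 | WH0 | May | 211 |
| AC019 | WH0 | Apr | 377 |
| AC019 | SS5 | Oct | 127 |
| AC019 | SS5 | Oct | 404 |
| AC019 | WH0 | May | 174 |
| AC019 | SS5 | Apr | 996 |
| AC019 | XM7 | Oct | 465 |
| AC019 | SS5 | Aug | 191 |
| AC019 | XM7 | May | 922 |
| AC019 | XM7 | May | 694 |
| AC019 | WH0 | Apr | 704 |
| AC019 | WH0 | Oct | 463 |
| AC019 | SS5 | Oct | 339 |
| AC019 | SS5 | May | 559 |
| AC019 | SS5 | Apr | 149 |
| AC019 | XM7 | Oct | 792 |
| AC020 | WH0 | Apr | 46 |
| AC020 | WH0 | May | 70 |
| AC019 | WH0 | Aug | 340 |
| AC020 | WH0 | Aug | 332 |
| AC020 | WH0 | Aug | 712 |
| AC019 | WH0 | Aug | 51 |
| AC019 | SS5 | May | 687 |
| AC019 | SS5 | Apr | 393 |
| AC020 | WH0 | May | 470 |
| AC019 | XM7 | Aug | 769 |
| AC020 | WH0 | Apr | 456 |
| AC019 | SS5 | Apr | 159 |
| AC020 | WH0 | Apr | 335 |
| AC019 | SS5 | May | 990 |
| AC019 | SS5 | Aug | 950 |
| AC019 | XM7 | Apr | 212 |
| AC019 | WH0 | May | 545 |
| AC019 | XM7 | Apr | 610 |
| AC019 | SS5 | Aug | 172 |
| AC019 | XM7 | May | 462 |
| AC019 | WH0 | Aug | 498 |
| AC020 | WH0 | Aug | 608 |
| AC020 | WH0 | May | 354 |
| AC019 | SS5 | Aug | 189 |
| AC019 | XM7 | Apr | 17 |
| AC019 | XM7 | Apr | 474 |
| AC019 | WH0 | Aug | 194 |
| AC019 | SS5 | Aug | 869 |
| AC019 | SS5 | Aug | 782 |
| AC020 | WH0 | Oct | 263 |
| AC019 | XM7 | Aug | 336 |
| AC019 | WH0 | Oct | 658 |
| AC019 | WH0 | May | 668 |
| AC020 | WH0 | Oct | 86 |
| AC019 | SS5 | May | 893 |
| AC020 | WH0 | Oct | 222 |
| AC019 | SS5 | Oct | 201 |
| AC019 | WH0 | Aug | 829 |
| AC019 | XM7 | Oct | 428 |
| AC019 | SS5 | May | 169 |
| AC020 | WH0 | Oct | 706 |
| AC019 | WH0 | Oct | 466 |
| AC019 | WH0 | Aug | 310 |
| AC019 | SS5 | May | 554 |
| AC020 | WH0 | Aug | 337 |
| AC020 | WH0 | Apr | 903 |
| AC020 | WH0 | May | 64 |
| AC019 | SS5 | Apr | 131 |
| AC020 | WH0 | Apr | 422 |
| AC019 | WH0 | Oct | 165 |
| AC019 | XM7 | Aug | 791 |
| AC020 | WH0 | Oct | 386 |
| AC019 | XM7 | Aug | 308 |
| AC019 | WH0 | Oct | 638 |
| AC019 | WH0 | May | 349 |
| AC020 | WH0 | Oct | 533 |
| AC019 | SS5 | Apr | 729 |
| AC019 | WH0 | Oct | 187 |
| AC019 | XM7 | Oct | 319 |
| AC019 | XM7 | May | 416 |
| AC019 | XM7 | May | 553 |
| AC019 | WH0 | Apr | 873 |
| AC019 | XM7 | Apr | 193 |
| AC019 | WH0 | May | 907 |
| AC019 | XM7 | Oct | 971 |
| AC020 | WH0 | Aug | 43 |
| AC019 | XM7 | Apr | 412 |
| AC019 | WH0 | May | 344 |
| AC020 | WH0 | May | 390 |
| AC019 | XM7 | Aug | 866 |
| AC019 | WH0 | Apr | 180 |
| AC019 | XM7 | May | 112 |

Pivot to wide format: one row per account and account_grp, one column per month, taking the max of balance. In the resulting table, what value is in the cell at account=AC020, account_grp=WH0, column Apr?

Rows with account=AC020, account_grp=WH0 and month=Apr: balance values are 256, 46, 456, 335, 903, 422.
max(256, 46, 456, 335, 903, 422) = 903.

903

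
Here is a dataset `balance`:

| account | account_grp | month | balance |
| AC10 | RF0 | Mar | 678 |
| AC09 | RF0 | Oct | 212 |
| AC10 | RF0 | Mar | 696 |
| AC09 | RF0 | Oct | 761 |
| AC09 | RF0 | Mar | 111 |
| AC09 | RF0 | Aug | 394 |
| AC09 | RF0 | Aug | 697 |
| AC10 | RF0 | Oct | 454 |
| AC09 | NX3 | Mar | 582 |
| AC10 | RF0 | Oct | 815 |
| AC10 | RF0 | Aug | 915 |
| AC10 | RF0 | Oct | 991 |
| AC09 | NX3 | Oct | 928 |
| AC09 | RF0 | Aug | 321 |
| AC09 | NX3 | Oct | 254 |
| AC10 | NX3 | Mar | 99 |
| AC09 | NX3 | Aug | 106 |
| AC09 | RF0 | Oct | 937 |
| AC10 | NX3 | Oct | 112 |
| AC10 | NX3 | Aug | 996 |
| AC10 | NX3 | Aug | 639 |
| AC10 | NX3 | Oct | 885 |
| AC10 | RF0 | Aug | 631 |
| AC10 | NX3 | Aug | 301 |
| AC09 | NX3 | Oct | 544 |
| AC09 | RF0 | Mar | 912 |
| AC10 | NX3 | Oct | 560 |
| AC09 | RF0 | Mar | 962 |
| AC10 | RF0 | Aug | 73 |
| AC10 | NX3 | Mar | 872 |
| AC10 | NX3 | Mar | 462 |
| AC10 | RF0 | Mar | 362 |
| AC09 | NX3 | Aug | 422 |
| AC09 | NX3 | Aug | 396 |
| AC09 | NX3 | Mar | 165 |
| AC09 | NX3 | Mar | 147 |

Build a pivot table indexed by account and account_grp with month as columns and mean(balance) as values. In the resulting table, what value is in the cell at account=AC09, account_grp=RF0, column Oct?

636.67

Rows with account=AC09, account_grp=RF0 and month=Oct: balance values are 212, 761, 937.
(212 + 761 + 937) / 3 = 636.67.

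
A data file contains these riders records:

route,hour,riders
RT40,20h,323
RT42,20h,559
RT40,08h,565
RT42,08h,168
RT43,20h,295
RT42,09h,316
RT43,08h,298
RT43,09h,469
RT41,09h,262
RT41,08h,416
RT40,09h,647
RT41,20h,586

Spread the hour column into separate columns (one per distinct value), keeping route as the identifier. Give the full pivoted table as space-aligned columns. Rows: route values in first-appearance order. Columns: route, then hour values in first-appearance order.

route  20h  08h  09h
RT40   323  565  647
RT42   559  168  316
RT43   295  298  469
RT41   586  416  262

Columns: route plus the 3 distinct hour values (20h, 08h, 09h).
For example, row RT40 column 20h takes riders=323 from the long row (RT40, 20h).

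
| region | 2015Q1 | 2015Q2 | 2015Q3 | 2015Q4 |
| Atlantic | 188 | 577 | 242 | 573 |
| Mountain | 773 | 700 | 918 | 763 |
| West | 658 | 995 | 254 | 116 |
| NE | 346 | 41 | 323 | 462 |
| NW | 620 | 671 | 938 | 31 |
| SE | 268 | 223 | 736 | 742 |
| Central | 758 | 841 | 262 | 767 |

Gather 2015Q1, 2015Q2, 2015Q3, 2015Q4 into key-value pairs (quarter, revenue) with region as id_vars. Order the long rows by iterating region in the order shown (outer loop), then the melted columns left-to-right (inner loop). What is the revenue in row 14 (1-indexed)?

41

28 rows total (7 × 4). Row 14: index ⌊(14-1)/4⌋ = 3 into region → NE; (14-1) mod 4 = 1 into the melted columns → 2015Q2.
So row 14 is (NE, 2015Q2, 41); revenue = 41.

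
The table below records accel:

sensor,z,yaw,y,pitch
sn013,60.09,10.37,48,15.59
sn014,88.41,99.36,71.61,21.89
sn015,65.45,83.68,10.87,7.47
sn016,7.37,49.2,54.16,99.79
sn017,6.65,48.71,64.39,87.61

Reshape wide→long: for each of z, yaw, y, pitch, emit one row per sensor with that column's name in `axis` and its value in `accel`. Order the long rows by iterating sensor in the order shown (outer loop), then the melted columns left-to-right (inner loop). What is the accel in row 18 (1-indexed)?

20 rows total (5 × 4). Row 18: index ⌊(18-1)/4⌋ = 4 into sensor → sn017; (18-1) mod 4 = 1 into the melted columns → yaw.
So row 18 is (sn017, yaw, 48.71); accel = 48.71.

48.71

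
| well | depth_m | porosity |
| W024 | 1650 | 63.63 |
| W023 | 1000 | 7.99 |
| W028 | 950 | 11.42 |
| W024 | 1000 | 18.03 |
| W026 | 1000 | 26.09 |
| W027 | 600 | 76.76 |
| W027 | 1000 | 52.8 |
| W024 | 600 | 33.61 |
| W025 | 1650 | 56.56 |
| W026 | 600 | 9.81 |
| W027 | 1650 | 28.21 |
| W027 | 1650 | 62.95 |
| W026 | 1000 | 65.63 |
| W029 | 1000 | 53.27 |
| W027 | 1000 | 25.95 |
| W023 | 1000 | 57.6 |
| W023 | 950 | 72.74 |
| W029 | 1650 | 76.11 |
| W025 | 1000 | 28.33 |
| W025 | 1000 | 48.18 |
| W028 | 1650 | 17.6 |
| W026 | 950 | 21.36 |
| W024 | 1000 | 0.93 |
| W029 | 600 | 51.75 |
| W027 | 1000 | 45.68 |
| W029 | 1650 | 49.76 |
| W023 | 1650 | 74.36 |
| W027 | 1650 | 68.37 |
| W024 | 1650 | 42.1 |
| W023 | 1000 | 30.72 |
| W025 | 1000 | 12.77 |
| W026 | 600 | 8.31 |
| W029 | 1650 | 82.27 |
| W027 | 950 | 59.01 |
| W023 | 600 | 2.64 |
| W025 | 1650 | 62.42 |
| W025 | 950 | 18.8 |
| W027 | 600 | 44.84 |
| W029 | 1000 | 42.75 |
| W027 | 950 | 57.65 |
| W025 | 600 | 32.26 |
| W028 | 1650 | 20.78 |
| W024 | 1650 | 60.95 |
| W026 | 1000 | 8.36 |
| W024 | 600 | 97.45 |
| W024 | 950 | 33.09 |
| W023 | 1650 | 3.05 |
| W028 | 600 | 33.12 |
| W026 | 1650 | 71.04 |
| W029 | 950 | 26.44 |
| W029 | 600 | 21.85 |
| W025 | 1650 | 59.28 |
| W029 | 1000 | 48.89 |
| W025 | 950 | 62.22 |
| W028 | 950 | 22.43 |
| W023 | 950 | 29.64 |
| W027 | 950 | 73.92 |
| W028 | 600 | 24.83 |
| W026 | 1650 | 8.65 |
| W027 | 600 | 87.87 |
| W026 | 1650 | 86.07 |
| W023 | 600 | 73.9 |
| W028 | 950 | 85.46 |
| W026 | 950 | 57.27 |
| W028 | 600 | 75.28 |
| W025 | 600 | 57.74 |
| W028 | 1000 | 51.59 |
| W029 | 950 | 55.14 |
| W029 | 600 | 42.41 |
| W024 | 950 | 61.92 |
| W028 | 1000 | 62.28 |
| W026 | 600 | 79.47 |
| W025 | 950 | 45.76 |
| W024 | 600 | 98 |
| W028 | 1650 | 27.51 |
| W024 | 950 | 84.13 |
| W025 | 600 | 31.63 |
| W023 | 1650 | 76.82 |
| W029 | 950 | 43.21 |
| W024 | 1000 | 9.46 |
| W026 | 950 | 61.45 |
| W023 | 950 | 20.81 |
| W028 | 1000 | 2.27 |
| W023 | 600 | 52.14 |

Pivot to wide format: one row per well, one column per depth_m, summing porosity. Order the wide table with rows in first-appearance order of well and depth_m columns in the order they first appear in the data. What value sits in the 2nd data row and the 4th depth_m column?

128.68

With rows in first-appearance order of well, row 2 is well=W023. depth_m columns in first-appearance order: 1650, 1000, 950, 600; column 4 is 600.
Long rows with well=W023, depth_m=600: 2.64 + 73.9 + 52.14 = 128.68.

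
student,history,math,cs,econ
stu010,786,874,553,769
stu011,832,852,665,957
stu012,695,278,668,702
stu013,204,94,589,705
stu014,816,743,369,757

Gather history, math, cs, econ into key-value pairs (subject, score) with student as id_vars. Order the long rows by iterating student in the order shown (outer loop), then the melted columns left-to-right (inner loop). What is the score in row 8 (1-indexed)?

20 rows total (5 × 4). Row 8: index ⌊(8-1)/4⌋ = 1 into student → stu011; (8-1) mod 4 = 3 into the melted columns → econ.
So row 8 is (stu011, econ, 957); score = 957.

957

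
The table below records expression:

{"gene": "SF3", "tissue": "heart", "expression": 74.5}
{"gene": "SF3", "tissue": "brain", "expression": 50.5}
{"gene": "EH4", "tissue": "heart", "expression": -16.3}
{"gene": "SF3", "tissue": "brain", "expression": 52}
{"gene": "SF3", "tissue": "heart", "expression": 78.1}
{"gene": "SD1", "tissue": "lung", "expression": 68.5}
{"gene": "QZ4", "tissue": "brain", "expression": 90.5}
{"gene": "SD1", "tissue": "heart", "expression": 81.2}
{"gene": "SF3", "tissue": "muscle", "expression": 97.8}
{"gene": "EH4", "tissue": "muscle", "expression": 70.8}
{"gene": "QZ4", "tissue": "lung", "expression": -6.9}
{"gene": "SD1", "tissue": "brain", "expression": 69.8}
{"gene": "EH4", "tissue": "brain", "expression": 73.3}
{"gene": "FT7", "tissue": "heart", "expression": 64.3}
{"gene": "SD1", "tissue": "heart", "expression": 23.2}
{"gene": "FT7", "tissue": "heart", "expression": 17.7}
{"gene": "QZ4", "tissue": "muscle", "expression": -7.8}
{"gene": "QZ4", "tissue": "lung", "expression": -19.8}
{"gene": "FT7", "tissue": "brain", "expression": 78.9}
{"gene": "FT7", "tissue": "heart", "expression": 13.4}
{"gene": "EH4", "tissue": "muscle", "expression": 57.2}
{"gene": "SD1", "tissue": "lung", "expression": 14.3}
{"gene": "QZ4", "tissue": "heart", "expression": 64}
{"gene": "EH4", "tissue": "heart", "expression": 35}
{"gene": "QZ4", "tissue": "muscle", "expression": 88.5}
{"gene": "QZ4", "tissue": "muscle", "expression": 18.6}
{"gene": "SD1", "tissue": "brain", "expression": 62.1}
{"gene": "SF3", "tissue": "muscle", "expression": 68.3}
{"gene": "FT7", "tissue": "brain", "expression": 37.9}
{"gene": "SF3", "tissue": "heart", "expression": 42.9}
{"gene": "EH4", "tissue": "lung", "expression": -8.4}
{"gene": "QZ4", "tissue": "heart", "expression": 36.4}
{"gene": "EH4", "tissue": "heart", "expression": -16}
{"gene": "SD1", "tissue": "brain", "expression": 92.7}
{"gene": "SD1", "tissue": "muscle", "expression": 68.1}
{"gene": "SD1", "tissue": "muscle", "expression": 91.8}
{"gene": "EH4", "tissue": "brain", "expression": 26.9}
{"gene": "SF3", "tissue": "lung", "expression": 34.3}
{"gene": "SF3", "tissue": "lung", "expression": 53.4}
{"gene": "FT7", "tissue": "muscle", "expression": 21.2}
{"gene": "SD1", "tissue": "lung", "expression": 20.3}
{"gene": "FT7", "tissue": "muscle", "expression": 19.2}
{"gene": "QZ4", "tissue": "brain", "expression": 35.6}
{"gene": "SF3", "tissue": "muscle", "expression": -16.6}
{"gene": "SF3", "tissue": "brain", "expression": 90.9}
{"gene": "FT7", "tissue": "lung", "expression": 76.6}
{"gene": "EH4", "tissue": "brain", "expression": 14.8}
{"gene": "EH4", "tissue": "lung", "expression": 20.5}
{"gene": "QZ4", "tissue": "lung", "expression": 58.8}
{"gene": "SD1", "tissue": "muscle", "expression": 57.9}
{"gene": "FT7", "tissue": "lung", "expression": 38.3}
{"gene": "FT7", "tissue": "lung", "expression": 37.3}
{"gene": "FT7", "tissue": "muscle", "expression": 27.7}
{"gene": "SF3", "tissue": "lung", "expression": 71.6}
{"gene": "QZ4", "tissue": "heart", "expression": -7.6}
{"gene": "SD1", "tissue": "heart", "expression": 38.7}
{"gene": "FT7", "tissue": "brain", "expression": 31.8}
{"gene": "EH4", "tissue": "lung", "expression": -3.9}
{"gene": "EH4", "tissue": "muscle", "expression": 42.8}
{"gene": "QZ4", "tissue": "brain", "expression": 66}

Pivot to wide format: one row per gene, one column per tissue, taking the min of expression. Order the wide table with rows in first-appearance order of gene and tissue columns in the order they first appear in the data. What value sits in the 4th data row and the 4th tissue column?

-7.8

With rows in first-appearance order of gene, row 4 is gene=QZ4. tissue columns in first-appearance order: heart, brain, lung, muscle; column 4 is muscle.
Long rows with gene=QZ4, tissue=muscle: min(-7.8, 88.5, 18.6) = -7.8.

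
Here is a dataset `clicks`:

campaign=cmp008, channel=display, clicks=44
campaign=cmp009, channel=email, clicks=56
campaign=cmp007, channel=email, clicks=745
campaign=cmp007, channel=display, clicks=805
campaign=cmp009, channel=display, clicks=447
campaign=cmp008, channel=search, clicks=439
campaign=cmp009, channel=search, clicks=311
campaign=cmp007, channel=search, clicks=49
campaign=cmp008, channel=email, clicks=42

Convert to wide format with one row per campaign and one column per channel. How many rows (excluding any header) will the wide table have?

3

3 distinct campaign values → 3 rows.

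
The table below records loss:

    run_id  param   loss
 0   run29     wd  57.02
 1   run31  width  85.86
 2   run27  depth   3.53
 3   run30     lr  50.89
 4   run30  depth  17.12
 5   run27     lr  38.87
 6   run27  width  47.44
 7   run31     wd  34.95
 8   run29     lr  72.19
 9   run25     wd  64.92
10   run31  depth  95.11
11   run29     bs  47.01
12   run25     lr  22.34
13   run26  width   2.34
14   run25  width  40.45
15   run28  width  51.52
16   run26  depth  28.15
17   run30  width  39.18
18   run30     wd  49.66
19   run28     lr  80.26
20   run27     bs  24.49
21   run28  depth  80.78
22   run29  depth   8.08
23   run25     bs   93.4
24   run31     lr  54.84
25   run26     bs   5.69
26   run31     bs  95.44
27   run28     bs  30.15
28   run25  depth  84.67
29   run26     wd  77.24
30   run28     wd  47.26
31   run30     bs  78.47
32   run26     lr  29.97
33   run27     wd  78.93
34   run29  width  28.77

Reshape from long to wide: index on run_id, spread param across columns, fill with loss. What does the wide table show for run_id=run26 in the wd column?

Wide layout: rows indexed by run_id, columns are the 5 distinct param values (wd, width, depth, lr, bs).
Cell (run_id=run26, param=wd) draws from the long row where run_id=run26 and param=wd, which has loss=77.24.

77.24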